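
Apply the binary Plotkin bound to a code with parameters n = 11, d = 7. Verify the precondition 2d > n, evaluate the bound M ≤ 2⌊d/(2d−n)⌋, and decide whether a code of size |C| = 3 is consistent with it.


Plotkin bound M ≤ 4; given |C| = 3 ≤ bound (satisfied).

Check applicability: 2d = 14, n = 11.
2d − n = 3 > 0, so Plotkin applies.
Compute d/(2d−n) = 7/3 ≈ 2.3333.
⌊d/(2d−n)⌋ = 2.
Plotkin bound: M ≤ 2·2 = 4.
Given |C| = 3, check: satisfied.
This |C| is below the Plotkin bound.


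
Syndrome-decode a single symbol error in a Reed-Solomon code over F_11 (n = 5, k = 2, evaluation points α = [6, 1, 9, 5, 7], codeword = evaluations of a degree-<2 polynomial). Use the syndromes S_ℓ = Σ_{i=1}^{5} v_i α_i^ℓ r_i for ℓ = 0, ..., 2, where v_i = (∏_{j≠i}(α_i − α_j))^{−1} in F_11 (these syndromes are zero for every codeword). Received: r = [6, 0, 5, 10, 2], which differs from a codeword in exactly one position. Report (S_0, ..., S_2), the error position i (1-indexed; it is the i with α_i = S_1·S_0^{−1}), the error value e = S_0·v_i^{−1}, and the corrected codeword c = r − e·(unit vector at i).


S = (6, 6, 6), error at position 2, error magnitude e = 7, c = [6, 4, 5, 10, 2].

Step 1: column multipliers v_i = (∏_{j≠i}(α_i − α_j))^{−1} mod 11.
  i = 1 (α = 6): (6−1)(6−9)(6−5)(6−7) = 5·(−3)·1·(−1) = 15 ≡ 4, so v_1 = 4^{−1} = 3 (mod 11).
  i = 2 (α = 1): (1−6)(1−9)(1−5)(1−7) = (−5)·(−8)·(−4)·(−6) = 960 ≡ 3, so v_2 = 3^{−1} = 4 (mod 11).
  i = 3 (α = 9): (9−6)(9−1)(9−5)(9−7) = 3·8·4·2 = 192 ≡ 5, so v_3 = 5^{−1} = 9 (mod 11).
  i = 4 (α = 5): (5−6)(5−1)(5−9)(5−7) = (−1)·4·(−4)·(−2) = −32 ≡ 1, so v_4 = 1^{−1} = 1 (mod 11).
  i = 5 (α = 7): (7−6)(7−1)(7−9)(7−5) = 1·6·(−2)·2 = −24 ≡ 9, so v_5 = 9^{−1} = 5 (mod 11).
  v = [3, 4, 9, 1, 5].
Step 2: syndromes of r = [6, 0, 5, 10, 2] (all sums mod 11).
  S_0 = Σ v_i r_i = 3·6 + 4·0 + 9·5 + 1·10 + 5·2 = 83 ≡ 6.
  S_1 = Σ v_i α_i r_i = 3·6·6 + 4·1·0 + 9·9·5 + 1·5·10 + 5·7·2 = 633 ≡ 6.
  α_i^2 mod 11 = [3, 1, 4, 3, 5].
  S_2 = Σ v_i α_i^2 r_i = 3·3·6 + 4·1·0 + 9·4·5 + 1·3·10 + 5·5·2 = 314 ≡ 6.
  S = (6, 6, 6) ≠ 0, so r is not a codeword (an error is present).
Step 3: locate the error. For a single error e at position i, S_ℓ = v_i·e·α_i^ℓ, so α_err = S_1/S_0.
  S_0^{−1} = 6^{−1} = 2 (mod 11), so α_err = 6·2 = 12 ≡ 1 = α_2. Error position i = 2.
  Consistency check: S_2/S_1 = 6·2 = 12 ≡ 1 = α_err ✓ (single-error assumption holds).
Step 4: error magnitude e = S_0/v_2 = S_0·∏_{j≠2}(α_2 − α_j) = 6·3 = 18 ≡ 7 (mod 11).
Step 5: correct position 2: c_2 = r_2 − e = 0 − 7 ≡ 4 (mod 11). Hence c = [6, 4, 5, 10, 2].
  Check: interpolating c through the α_i gives m(x) = 8 + 7·x (degree < 2) with m(α_i) = c_i for every i, so c is indeed a codeword.


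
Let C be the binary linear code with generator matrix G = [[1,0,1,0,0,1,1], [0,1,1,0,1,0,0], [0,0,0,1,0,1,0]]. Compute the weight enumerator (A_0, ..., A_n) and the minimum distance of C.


Weight distribution: A_0 = 1, A_2 = 1, A_3 = 1, A_4 = 2, A_5 = 3. Minimum distance d = 2.

Enumerate all 2^3 = 8 messages m ∈ F_2^3.
For each, compute codeword c = mG in F_2^7, then tally its weight.
  m = 000 → c = 0000000, weight = 0.
  m = 100 → c = 1010011, weight = 4.
  m = 010 → c = 0110100, weight = 3.
  m = 110 → c = 1100111, weight = 5.
  m = 001 → c = 0001010, weight = 2.
  m = 101 → c = 1011001, weight = 4.
  m = 011 → c = 0111110, weight = 5.
  m = 111 → c = 1101101, weight = 5.
Tally weights:
  weight 0: 1 codewords.
  weight 2: 1 codewords.
  weight 3: 1 codewords.
  weight 4: 2 codewords.
  weight 5: 3 codewords.
Minimum distance d = smallest w > 0 with A_w > 0 = 2.
Sanity: Σ A_w = 8 = 2^3 = 8 ✓.


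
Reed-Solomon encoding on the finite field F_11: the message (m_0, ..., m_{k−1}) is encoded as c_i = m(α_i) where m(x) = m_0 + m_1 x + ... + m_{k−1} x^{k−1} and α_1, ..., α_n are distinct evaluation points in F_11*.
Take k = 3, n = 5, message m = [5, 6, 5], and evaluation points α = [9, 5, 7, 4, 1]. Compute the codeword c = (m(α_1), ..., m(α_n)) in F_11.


c = [2, 6, 6, 10, 5]

Message polynomial: m(x) = 5 + 6·x + 5·x^2 (mod 11).
For each evaluation point α_i, compute m(α_i) mod 11:
  α_1 = 9: Horner steps 5 → 7 → 2, so m(9) = 2.
  α_2 = 5: Horner steps 5 → 9 → 6, so m(5) = 6.
  α_3 = 7: Horner steps 5 → 8 → 6, so m(7) = 6.
  α_4 = 4: Horner steps 5 → 4 → 10, so m(4) = 10.
  α_5 = 1: Horner steps 5 → 0 → 5, so m(1) = 5.
Codeword c = [2, 6, 6, 10, 5] ∈ F_11^5.


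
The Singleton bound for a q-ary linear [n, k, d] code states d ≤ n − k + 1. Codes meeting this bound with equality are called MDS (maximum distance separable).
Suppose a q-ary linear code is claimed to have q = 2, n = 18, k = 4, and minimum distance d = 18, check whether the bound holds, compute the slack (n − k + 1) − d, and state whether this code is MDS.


Singleton RHS = n − k + 1 = 15, slack = -3, bound violated (no such code; not MDS).

Singleton bound: d ≤ n − k + 1.
Here n = 18, k = 4, so n − k + 1 = 15.
Given d = 18, check d ≤ 15: NO.
Slack = (n − k + 1) − d = -3.
The slack is negative: d = 18 exceeds n − k + 1 = 15 by 3, so the Singleton bound is violated and no linear [18, 4, 18]_2 code can exist. In particular it is not MDS (MDS requires d = n − k + 1 exactly).
Description: the claimed parameters are [18, 4, 18]_2; such a code would be impossible (violates the Singleton bound).


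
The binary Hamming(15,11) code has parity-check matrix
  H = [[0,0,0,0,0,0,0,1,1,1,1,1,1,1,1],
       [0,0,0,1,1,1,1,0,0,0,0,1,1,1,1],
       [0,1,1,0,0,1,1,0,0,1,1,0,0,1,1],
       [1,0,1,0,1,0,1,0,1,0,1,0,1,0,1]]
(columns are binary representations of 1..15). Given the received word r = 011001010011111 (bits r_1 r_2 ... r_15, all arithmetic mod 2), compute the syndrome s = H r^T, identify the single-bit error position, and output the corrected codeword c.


s = (0, 1, 0, 0)^T, error position = 4, corrected codeword c = 011101010011111

Compute s = H r^T mod 2 one row at a time:
  s_1 = 1 + 0 + 0 + 1 + 1 + 1 + 1 + 1 = 6 ≡ 0 (mod 2).
  s_2 = 0 + 0 + 1 + 0 + 1 + 1 + 1 + 1 = 5 ≡ 1 (mod 2).
  s_3 = 1 + 1 + 1 + 0 + 0 + 1 + 1 + 1 = 6 ≡ 0 (mod 2).
  s_4 = 0 + 1 + 0 + 0 + 0 + 1 + 1 + 1 = 4 ≡ 0 (mod 2).
s = (0, 1, 0, 0)^T — this equals column 4 of H (binary 0100), so error is at position 4.
Correct: flip bit 4 of r = 011001010011111 to get c = 011101010011111.


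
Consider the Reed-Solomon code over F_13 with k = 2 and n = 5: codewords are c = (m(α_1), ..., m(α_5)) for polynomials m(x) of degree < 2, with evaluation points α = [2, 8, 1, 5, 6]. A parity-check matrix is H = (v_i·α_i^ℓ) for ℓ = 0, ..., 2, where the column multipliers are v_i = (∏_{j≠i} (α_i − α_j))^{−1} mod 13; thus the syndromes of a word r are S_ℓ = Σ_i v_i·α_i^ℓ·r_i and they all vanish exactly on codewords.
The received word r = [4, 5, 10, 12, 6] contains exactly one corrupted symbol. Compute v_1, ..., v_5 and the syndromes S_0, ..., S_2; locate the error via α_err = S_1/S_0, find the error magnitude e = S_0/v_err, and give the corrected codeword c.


S = (10, 2, 3), error at position 2, error magnitude e = 11, c = [4, 7, 10, 12, 6].

Step 1: column multipliers v_i = (∏_{j≠i}(α_i − α_j))^{−1} mod 13.
  i = 1 (α = 2): (2−8)(2−1)(2−5)(2−6) = (−6)·1·(−3)·(−4) = −72 ≡ 6, so v_1 = 6^{−1} = 11 (mod 13).
  i = 2 (α = 8): (8−2)(8−1)(8−5)(8−6) = 6·7·3·2 = 252 ≡ 5, so v_2 = 5^{−1} = 8 (mod 13).
  i = 3 (α = 1): (1−2)(1−8)(1−5)(1−6) = (−1)·(−7)·(−4)·(−5) = 140 ≡ 10, so v_3 = 10^{−1} = 4 (mod 13).
  i = 4 (α = 5): (5−2)(5−8)(5−1)(5−6) = 3·(−3)·4·(−1) = 36 ≡ 10, so v_4 = 10^{−1} = 4 (mod 13).
  i = 5 (α = 6): (6−2)(6−8)(6−1)(6−5) = 4·(−2)·5·1 = −40 ≡ 12, so v_5 = 12^{−1} = 12 (mod 13).
  v = [11, 8, 4, 4, 12].
Step 2: syndromes of r = [4, 5, 10, 12, 6] (all sums mod 13).
  S_0 = Σ v_i r_i = 11·4 + 8·5 + 4·10 + 4·12 + 12·6 = 244 ≡ 10.
  S_1 = Σ v_i α_i r_i = 11·2·4 + 8·8·5 + 4·1·10 + 4·5·12 + 12·6·6 = 1120 ≡ 2.
  α_i^2 mod 13 = [4, 12, 1, 12, 10].
  S_2 = Σ v_i α_i^2 r_i = 11·4·4 + 8·12·5 + 4·1·10 + 4·12·12 + 12·10·6 = 1992 ≡ 3.
  S = (10, 2, 3) ≠ 0, so r is not a codeword (an error is present).
Step 3: locate the error. For a single error e at position i, S_ℓ = v_i·e·α_i^ℓ, so α_err = S_1/S_0.
  S_0^{−1} = 10^{−1} = 4 (mod 13), so α_err = 2·4 = 8 ≡ 8 = α_2. Error position i = 2.
  Consistency check: S_2/S_1 = 3·7 = 21 ≡ 8 = α_err ✓ (single-error assumption holds).
Step 4: error magnitude e = S_0/v_2 = S_0·∏_{j≠2}(α_2 − α_j) = 10·5 = 50 ≡ 11 (mod 13).
Step 5: correct position 2: c_2 = r_2 − e = 5 − 11 ≡ 7 (mod 13). Hence c = [4, 7, 10, 12, 6].
  Check: interpolating c through the α_i gives m(x) = 3 + 7·x (degree < 2) with m(α_i) = c_i for every i, so c is indeed a codeword.


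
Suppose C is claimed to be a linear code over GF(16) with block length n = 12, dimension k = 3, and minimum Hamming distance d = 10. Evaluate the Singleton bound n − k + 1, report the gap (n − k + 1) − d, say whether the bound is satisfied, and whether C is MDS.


Singleton RHS = n − k + 1 = 10, slack = 0, bound satisfied, MDS.

Singleton bound: d ≤ n − k + 1.
Here n = 12, k = 3, so n − k + 1 = 10.
Given d = 10, check d ≤ 10: YES.
Slack = (n − k + 1) − d = 0.
The code is MDS (slack = 0).
Description: the claimed parameters are [12, 3, 10]_16; such a code would be MDS (meets Singleton bound).


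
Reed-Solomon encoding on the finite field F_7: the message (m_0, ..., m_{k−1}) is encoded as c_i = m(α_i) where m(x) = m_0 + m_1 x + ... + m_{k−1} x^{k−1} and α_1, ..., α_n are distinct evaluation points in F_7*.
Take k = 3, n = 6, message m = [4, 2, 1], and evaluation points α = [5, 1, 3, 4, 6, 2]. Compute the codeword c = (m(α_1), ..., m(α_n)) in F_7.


c = [4, 0, 5, 0, 3, 5]

Message polynomial: m(x) = 4 + 2·x + 1·x^2 (mod 7).
For each evaluation point α_i, compute m(α_i) mod 7:
  α_1 = 5: Horner steps 1 → 0 → 4, so m(5) = 4.
  α_2 = 1: Horner steps 1 → 3 → 0, so m(1) = 0.
  α_3 = 3: Horner steps 1 → 5 → 5, so m(3) = 5.
  α_4 = 4: Horner steps 1 → 6 → 0, so m(4) = 0.
  α_5 = 6: Horner steps 1 → 1 → 3, so m(6) = 3.
  α_6 = 2: Horner steps 1 → 4 → 5, so m(2) = 5.
Codeword c = [4, 0, 5, 0, 3, 5] ∈ F_7^6.


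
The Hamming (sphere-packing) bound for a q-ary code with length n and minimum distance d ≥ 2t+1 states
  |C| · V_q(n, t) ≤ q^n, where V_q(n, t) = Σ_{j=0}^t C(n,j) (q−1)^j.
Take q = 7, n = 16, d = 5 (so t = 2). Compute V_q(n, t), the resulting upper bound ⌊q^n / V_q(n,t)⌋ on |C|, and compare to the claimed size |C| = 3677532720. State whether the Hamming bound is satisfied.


V_q(n, t) = 4417, q^n = 33232930569601, Hamming bound = 7523869270, |C| = 3677532720 ≤ bound (satisfied).

Step 1: Compute V_q(n, t) = Σ_{j=0}^2 C(n, j) (q−1)^j.
  j = 0: C(16,0)·(6)^0 = 1·1 = 1.
  j = 1: C(16,1)·(6)^1 = 16·6 = 96.
  j = 2: C(16,2)·(6)^2 = 120·36 = 4320.
  V_q(n, t) = 1 + 96 + 4320 = 4417.
Step 2: q^n = 7^16 = 33232930569601.
Step 3: Hamming bound ⌊q^n / V_q(n,t)⌋ = ⌊33232930569601/4417⌋ = 7523869270.
Step 4: Compare |C| = 3677532720 to 7523869270: satisfied.
The claimed |C| lies below the Hamming bound.


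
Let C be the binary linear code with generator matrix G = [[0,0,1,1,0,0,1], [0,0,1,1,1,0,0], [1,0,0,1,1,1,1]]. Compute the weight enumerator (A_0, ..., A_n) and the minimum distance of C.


Weight distribution: A_0 = 1, A_2 = 1, A_3 = 3, A_4 = 2, A_5 = 1. Minimum distance d = 2.

Enumerate all 2^3 = 8 messages m ∈ F_2^3.
For each, compute codeword c = mG in F_2^7, then tally its weight.
  m = 000 → c = 0000000, weight = 0.
  m = 100 → c = 0011001, weight = 3.
  m = 010 → c = 0011100, weight = 3.
  m = 110 → c = 0000101, weight = 2.
  m = 001 → c = 1001111, weight = 5.
  m = 101 → c = 1010110, weight = 4.
  m = 011 → c = 1010011, weight = 4.
  m = 111 → c = 1001010, weight = 3.
Tally weights:
  weight 0: 1 codewords.
  weight 2: 1 codewords.
  weight 3: 3 codewords.
  weight 4: 2 codewords.
  weight 5: 1 codewords.
Minimum distance d = smallest w > 0 with A_w > 0 = 2.
Sanity: Σ A_w = 8 = 2^3 = 8 ✓.


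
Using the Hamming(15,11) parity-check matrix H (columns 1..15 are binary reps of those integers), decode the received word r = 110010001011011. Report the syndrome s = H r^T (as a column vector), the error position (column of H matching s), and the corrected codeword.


s = (1, 0, 0, 1)^T, error position = 9, corrected codeword c = 110010000011011

Compute s = H r^T mod 2 one row at a time:
  s_1 = 0 + 1 + 0 + 1 + 1 + 0 + 1 + 1 = 5 ≡ 1 (mod 2).
  s_2 = 0 + 1 + 0 + 0 + 1 + 0 + 1 + 1 = 4 ≡ 0 (mod 2).
  s_3 = 1 + 0 + 0 + 0 + 0 + 1 + 1 + 1 = 4 ≡ 0 (mod 2).
  s_4 = 1 + 0 + 1 + 0 + 1 + 1 + 0 + 1 = 5 ≡ 1 (mod 2).
s = (1, 0, 0, 1)^T — this equals column 9 of H (binary 1001), so error is at position 9.
Correct: flip bit 9 of r = 110010001011011 to get c = 110010000011011.


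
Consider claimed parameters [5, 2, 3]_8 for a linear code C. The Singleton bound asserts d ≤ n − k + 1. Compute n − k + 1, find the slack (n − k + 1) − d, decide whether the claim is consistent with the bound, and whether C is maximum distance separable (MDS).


Singleton RHS = n − k + 1 = 4, slack = 1, bound satisfied, not MDS.

Singleton bound: d ≤ n − k + 1.
Here n = 5, k = 2, so n − k + 1 = 4.
Given d = 3, check d ≤ 4: YES.
Slack = (n − k + 1) − d = 1.
The code is NOT MDS (slack = 1 > 0).
Description: the claimed parameters are [5, 2, 3]_8; such a code would be non-MDS.


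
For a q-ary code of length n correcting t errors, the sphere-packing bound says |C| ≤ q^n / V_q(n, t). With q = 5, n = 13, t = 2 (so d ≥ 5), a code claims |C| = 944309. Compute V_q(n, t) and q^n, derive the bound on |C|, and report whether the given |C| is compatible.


V_q(n, t) = 1301, q^n = 1220703125, Hamming bound = 938280, |C| = 944309 > bound (violated).

Step 1: Compute V_q(n, t) = Σ_{j=0}^2 C(n, j) (q−1)^j.
  j = 0: C(13,0)·(4)^0 = 1·1 = 1.
  j = 1: C(13,1)·(4)^1 = 13·4 = 52.
  j = 2: C(13,2)·(4)^2 = 78·16 = 1248.
  V_q(n, t) = 1 + 52 + 1248 = 1301.
Step 2: q^n = 5^13 = 1220703125.
Step 3: Hamming bound ⌊q^n / V_q(n,t)⌋ = ⌊1220703125/1301⌋ = 938280.
Step 4: Compare |C| = 944309 to 938280: violated.
The claimed |C| lies above the Hamming bound, so no 5-ary code of length 13 with d ≥ 5 can have 944309 codewords.


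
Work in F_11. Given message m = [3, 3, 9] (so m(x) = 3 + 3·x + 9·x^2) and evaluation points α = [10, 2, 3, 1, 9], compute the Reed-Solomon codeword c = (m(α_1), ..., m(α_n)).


c = [9, 1, 5, 4, 0]

Message polynomial: m(x) = 3 + 3·x + 9·x^2 (mod 11).
For each evaluation point α_i, compute m(α_i) mod 11:
  α_1 = 10: Horner steps 9 → 5 → 9, so m(10) = 9.
  α_2 = 2: Horner steps 9 → 10 → 1, so m(2) = 1.
  α_3 = 3: Horner steps 9 → 8 → 5, so m(3) = 5.
  α_4 = 1: Horner steps 9 → 1 → 4, so m(1) = 4.
  α_5 = 9: Horner steps 9 → 7 → 0, so m(9) = 0.
Codeword c = [9, 1, 5, 4, 0] ∈ F_11^5.


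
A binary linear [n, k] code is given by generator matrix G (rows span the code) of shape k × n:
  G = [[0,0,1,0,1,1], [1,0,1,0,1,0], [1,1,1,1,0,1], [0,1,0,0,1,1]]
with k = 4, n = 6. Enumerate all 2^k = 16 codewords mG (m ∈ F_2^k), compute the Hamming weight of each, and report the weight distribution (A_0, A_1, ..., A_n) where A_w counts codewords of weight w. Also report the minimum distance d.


Weight distribution: A_0 = 1, A_1 = 1, A_2 = 2, A_3 = 6, A_4 = 5, A_5 = 1. Minimum distance d = 1.

Enumerate all 2^4 = 16 messages m ∈ F_2^4.
For each, compute codeword c = mG in F_2^6, then tally its weight.
  m = 0000 → c = 000000, weight = 0.
  m = 1000 → c = 001011, weight = 3.
  m = 0100 → c = 101010, weight = 3.
  m = 1100 → c = 100001, weight = 2.
  m = 0010 → c = 111101, weight = 5.
  m = 1010 → c = 110110, weight = 4.
  m = 0110 → c = 010111, weight = 4.
  m = 1110 → c = 011100, weight = 3.
  m = 0001 → c = 010011, weight = 3.
  m = 1001 → c = 011000, weight = 2.
  m = 0101 → c = 111001, weight = 4.
  m = 1101 → c = 110010, weight = 3.
  m = 0011 → c = 101110, weight = 4.
  m = 1011 → c = 100101, weight = 3.
  m = 0111 → c = 000100, weight = 1.
  m = 1111 → c = 001111, weight = 4.
Tally weights:
  weight 0: 1 codewords.
  weight 1: 1 codewords.
  weight 2: 2 codewords.
  weight 3: 6 codewords.
  weight 4: 5 codewords.
  weight 5: 1 codewords.
Minimum distance d = smallest w > 0 with A_w > 0 = 1.
Sanity: Σ A_w = 16 = 2^4 = 16 ✓.


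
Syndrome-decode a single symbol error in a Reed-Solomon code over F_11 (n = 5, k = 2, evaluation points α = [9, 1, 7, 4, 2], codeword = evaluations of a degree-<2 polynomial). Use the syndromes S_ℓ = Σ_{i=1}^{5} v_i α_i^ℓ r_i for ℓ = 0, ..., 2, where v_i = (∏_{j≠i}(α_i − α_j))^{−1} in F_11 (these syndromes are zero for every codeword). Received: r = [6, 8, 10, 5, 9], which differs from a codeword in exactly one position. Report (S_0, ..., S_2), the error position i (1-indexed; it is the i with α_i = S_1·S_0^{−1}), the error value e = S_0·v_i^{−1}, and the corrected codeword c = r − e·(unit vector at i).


S = (8, 8, 8), error at position 2, error magnitude e = 8, c = [6, 0, 10, 5, 9].

Step 1: column multipliers v_i = (∏_{j≠i}(α_i − α_j))^{−1} mod 11.
  i = 1 (α = 9): (9−1)(9−7)(9−4)(9−2) = 8·2·5·7 = 560 ≡ 10, so v_1 = 10^{−1} = 10 (mod 11).
  i = 2 (α = 1): (1−9)(1−7)(1−4)(1−2) = (−8)·(−6)·(−3)·(−1) = 144 ≡ 1, so v_2 = 1^{−1} = 1 (mod 11).
  i = 3 (α = 7): (7−9)(7−1)(7−4)(7−2) = (−2)·6·3·5 = −180 ≡ 7, so v_3 = 7^{−1} = 8 (mod 11).
  i = 4 (α = 4): (4−9)(4−1)(4−7)(4−2) = (−5)·3·(−3)·2 = 90 ≡ 2, so v_4 = 2^{−1} = 6 (mod 11).
  i = 5 (α = 2): (2−9)(2−1)(2−7)(2−4) = (−7)·1·(−5)·(−2) = −70 ≡ 7, so v_5 = 7^{−1} = 8 (mod 11).
  v = [10, 1, 8, 6, 8].
Step 2: syndromes of r = [6, 8, 10, 5, 9] (all sums mod 11).
  S_0 = Σ v_i r_i = 10·6 + 1·8 + 8·10 + 6·5 + 8·9 = 250 ≡ 8.
  S_1 = Σ v_i α_i r_i = 10·9·6 + 1·1·8 + 8·7·10 + 6·4·5 + 8·2·9 = 1372 ≡ 8.
  α_i^2 mod 11 = [4, 1, 5, 5, 4].
  S_2 = Σ v_i α_i^2 r_i = 10·4·6 + 1·1·8 + 8·5·10 + 6·5·5 + 8·4·9 = 1086 ≡ 8.
  S = (8, 8, 8) ≠ 0, so r is not a codeword (an error is present).
Step 3: locate the error. For a single error e at position i, S_ℓ = v_i·e·α_i^ℓ, so α_err = S_1/S_0.
  S_0^{−1} = 8^{−1} = 7 (mod 11), so α_err = 8·7 = 56 ≡ 1 = α_2. Error position i = 2.
  Consistency check: S_2/S_1 = 8·7 = 56 ≡ 1 = α_err ✓ (single-error assumption holds).
Step 4: error magnitude e = S_0/v_2 = S_0·∏_{j≠2}(α_2 − α_j) = 8·1 = 8 ≡ 8 (mod 11).
Step 5: correct position 2: c_2 = r_2 − e = 8 − 8 ≡ 0 (mod 11). Hence c = [6, 0, 10, 5, 9].
  Check: interpolating c through the α_i gives m(x) = 2 + 9·x (degree < 2) with m(α_i) = c_i for every i, so c is indeed a codeword.


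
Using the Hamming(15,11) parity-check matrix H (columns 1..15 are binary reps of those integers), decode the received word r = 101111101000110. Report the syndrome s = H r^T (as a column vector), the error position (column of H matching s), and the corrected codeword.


s = (1, 0, 0, 0)^T, error position = 8, corrected codeword c = 101111111000110

Compute s = H r^T mod 2 one row at a time:
  s_1 = 0 + 1 + 0 + 0 + 0 + 1 + 1 + 0 = 3 ≡ 1 (mod 2).
  s_2 = 1 + 1 + 1 + 1 + 0 + 1 + 1 + 0 = 6 ≡ 0 (mod 2).
  s_3 = 0 + 1 + 1 + 1 + 0 + 0 + 1 + 0 = 4 ≡ 0 (mod 2).
  s_4 = 1 + 1 + 1 + 1 + 1 + 0 + 1 + 0 = 6 ≡ 0 (mod 2).
s = (1, 0, 0, 0)^T — this equals column 8 of H (binary 1000), so error is at position 8.
Correct: flip bit 8 of r = 101111101000110 to get c = 101111111000110.


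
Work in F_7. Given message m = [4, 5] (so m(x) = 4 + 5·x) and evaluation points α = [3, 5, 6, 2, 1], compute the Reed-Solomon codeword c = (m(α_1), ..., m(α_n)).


c = [5, 1, 6, 0, 2]

Message polynomial: m(x) = 4 + 5·x (mod 7).
For each evaluation point α_i, compute m(α_i) mod 7:
  α_1 = 3: Horner steps 5 → 5, so m(3) = 5.
  α_2 = 5: Horner steps 5 → 1, so m(5) = 1.
  α_3 = 6: Horner steps 5 → 6, so m(6) = 6.
  α_4 = 2: Horner steps 5 → 0, so m(2) = 0.
  α_5 = 1: Horner steps 5 → 2, so m(1) = 2.
Codeword c = [5, 1, 6, 0, 2] ∈ F_7^5.


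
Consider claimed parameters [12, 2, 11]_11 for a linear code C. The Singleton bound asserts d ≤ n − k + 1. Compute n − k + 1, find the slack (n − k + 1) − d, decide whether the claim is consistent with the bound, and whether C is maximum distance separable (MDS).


Singleton RHS = n − k + 1 = 11, slack = 0, bound satisfied, MDS.

Singleton bound: d ≤ n − k + 1.
Here n = 12, k = 2, so n − k + 1 = 11.
Given d = 11, check d ≤ 11: YES.
Slack = (n − k + 1) − d = 0.
The code is MDS (slack = 0).
Description: the claimed parameters are [12, 2, 11]_11; such a code would be MDS (meets Singleton bound).


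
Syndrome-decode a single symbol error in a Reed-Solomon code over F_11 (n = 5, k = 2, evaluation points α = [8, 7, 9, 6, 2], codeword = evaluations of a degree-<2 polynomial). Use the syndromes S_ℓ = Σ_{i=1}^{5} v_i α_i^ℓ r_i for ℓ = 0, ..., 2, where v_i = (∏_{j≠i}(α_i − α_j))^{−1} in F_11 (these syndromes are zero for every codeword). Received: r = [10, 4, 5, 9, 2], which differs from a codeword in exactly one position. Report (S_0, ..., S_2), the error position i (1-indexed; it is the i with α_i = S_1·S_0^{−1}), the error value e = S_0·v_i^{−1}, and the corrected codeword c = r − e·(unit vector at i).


S = (7, 3, 6), error at position 5, error magnitude e = 6, c = [10, 4, 5, 9, 7].

Step 1: column multipliers v_i = (∏_{j≠i}(α_i − α_j))^{−1} mod 11.
  i = 1 (α = 8): (8−7)(8−9)(8−6)(8−2) = 1·(−1)·2·6 = −12 ≡ 10, so v_1 = 10^{−1} = 10 (mod 11).
  i = 2 (α = 7): (7−8)(7−9)(7−6)(7−2) = (−1)·(−2)·1·5 = 10 ≡ 10, so v_2 = 10^{−1} = 10 (mod 11).
  i = 3 (α = 9): (9−8)(9−7)(9−6)(9−2) = 1·2·3·7 = 42 ≡ 9, so v_3 = 9^{−1} = 5 (mod 11).
  i = 4 (α = 6): (6−8)(6−7)(6−9)(6−2) = (−2)·(−1)·(−3)·4 = −24 ≡ 9, so v_4 = 9^{−1} = 5 (mod 11).
  i = 5 (α = 2): (2−8)(2−7)(2−9)(2−6) = (−6)·(−5)·(−7)·(−4) = 840 ≡ 4, so v_5 = 4^{−1} = 3 (mod 11).
  v = [10, 10, 5, 5, 3].
Step 2: syndromes of r = [10, 4, 5, 9, 2] (all sums mod 11).
  S_0 = Σ v_i r_i = 10·10 + 10·4 + 5·5 + 5·9 + 3·2 = 216 ≡ 7.
  S_1 = Σ v_i α_i r_i = 10·8·10 + 10·7·4 + 5·9·5 + 5·6·9 + 3·2·2 = 1587 ≡ 3.
  α_i^2 mod 11 = [9, 5, 4, 3, 4].
  S_2 = Σ v_i α_i^2 r_i = 10·9·10 + 10·5·4 + 5·4·5 + 5·3·9 + 3·4·2 = 1359 ≡ 6.
  S = (7, 3, 6) ≠ 0, so r is not a codeword (an error is present).
Step 3: locate the error. For a single error e at position i, S_ℓ = v_i·e·α_i^ℓ, so α_err = S_1/S_0.
  S_0^{−1} = 7^{−1} = 8 (mod 11), so α_err = 3·8 = 24 ≡ 2 = α_5. Error position i = 5.
  Consistency check: S_2/S_1 = 6·4 = 24 ≡ 2 = α_err ✓ (single-error assumption holds).
Step 4: error magnitude e = S_0/v_5 = S_0·∏_{j≠5}(α_5 − α_j) = 7·4 = 28 ≡ 6 (mod 11).
Step 5: correct position 5: c_5 = r_5 − e = 2 − 6 ≡ 7 (mod 11). Hence c = [10, 4, 5, 9, 7].
  Check: interpolating c through the α_i gives m(x) = 6 + 6·x (degree < 2) with m(α_i) = c_i for every i, so c is indeed a codeword.


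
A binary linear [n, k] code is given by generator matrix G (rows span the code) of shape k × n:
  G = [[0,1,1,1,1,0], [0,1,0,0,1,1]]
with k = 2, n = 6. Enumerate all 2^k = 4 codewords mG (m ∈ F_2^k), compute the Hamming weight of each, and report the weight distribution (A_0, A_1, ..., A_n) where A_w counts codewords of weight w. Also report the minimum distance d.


Weight distribution: A_0 = 1, A_3 = 2, A_4 = 1. Minimum distance d = 3.

Enumerate all 2^2 = 4 messages m ∈ F_2^2.
For each, compute codeword c = mG in F_2^6, then tally its weight.
  m = 00 → c = 000000, weight = 0.
  m = 10 → c = 011110, weight = 4.
  m = 01 → c = 010011, weight = 3.
  m = 11 → c = 001101, weight = 3.
Tally weights:
  weight 0: 1 codewords.
  weight 3: 2 codewords.
  weight 4: 1 codewords.
Minimum distance d = smallest w > 0 with A_w > 0 = 3.
Sanity: Σ A_w = 4 = 2^2 = 4 ✓.


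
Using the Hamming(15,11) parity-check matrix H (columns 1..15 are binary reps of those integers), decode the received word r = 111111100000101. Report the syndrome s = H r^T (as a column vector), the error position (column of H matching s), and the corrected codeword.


s = (0, 0, 1, 0)^T, error position = 2, corrected codeword c = 101111100000101

Compute s = H r^T mod 2 one row at a time:
  s_1 = 0 + 0 + 0 + 0 + 0 + 1 + 0 + 1 = 2 ≡ 0 (mod 2).
  s_2 = 1 + 1 + 1 + 1 + 0 + 1 + 0 + 1 = 6 ≡ 0 (mod 2).
  s_3 = 1 + 1 + 1 + 1 + 0 + 0 + 0 + 1 = 5 ≡ 1 (mod 2).
  s_4 = 1 + 1 + 1 + 1 + 0 + 0 + 1 + 1 = 6 ≡ 0 (mod 2).
s = (0, 0, 1, 0)^T — this equals column 2 of H (binary 0010), so error is at position 2.
Correct: flip bit 2 of r = 111111100000101 to get c = 101111100000101.


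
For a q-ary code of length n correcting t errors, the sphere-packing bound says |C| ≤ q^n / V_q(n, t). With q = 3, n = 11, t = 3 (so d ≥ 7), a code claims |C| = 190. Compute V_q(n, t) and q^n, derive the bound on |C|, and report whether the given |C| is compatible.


V_q(n, t) = 1563, q^n = 177147, Hamming bound = 113, |C| = 190 > bound (violated).

Step 1: Compute V_q(n, t) = Σ_{j=0}^3 C(n, j) (q−1)^j.
  j = 0: C(11,0)·(2)^0 = 1·1 = 1.
  j = 1: C(11,1)·(2)^1 = 11·2 = 22.
  j = 2: C(11,2)·(2)^2 = 55·4 = 220.
  j = 3: C(11,3)·(2)^3 = 165·8 = 1320.
  V_q(n, t) = 1 + 22 + 220 + 1320 = 1563.
Step 2: q^n = 3^11 = 177147.
Step 3: Hamming bound ⌊q^n / V_q(n,t)⌋ = ⌊177147/1563⌋ = 113.
Step 4: Compare |C| = 190 to 113: violated.
The claimed |C| lies above the Hamming bound, so no 3-ary code of length 11 with d ≥ 7 can have 190 codewords.


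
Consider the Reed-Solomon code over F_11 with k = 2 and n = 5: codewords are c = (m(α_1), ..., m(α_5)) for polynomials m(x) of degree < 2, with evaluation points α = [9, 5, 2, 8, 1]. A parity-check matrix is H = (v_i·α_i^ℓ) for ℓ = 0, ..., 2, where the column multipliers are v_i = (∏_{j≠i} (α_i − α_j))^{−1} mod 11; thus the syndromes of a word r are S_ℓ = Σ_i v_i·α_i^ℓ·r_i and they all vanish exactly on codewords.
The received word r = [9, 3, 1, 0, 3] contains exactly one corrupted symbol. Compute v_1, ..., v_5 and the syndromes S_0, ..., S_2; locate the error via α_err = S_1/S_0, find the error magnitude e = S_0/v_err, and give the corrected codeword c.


S = (8, 7, 2), error at position 2, error magnitude e = 8, c = [9, 6, 1, 0, 3].

Step 1: column multipliers v_i = (∏_{j≠i}(α_i − α_j))^{−1} mod 11.
  i = 1 (α = 9): (9−5)(9−2)(9−8)(9−1) = 4·7·1·8 = 224 ≡ 4, so v_1 = 4^{−1} = 3 (mod 11).
  i = 2 (α = 5): (5−9)(5−2)(5−8)(5−1) = (−4)·3·(−3)·4 = 144 ≡ 1, so v_2 = 1^{−1} = 1 (mod 11).
  i = 3 (α = 2): (2−9)(2−5)(2−8)(2−1) = (−7)·(−3)·(−6)·1 = −126 ≡ 6, so v_3 = 6^{−1} = 2 (mod 11).
  i = 4 (α = 8): (8−9)(8−5)(8−2)(8−1) = (−1)·3·6·7 = −126 ≡ 6, so v_4 = 6^{−1} = 2 (mod 11).
  i = 5 (α = 1): (1−9)(1−5)(1−2)(1−8) = (−8)·(−4)·(−1)·(−7) = 224 ≡ 4, so v_5 = 4^{−1} = 3 (mod 11).
  v = [3, 1, 2, 2, 3].
Step 2: syndromes of r = [9, 3, 1, 0, 3] (all sums mod 11).
  S_0 = Σ v_i r_i = 3·9 + 1·3 + 2·1 + 2·0 + 3·3 = 41 ≡ 8.
  S_1 = Σ v_i α_i r_i = 3·9·9 + 1·5·3 + 2·2·1 + 2·8·0 + 3·1·3 = 271 ≡ 7.
  α_i^2 mod 11 = [4, 3, 4, 9, 1].
  S_2 = Σ v_i α_i^2 r_i = 3·4·9 + 1·3·3 + 2·4·1 + 2·9·0 + 3·1·3 = 134 ≡ 2.
  S = (8, 7, 2) ≠ 0, so r is not a codeword (an error is present).
Step 3: locate the error. For a single error e at position i, S_ℓ = v_i·e·α_i^ℓ, so α_err = S_1/S_0.
  S_0^{−1} = 8^{−1} = 7 (mod 11), so α_err = 7·7 = 49 ≡ 5 = α_2. Error position i = 2.
  Consistency check: S_2/S_1 = 2·8 = 16 ≡ 5 = α_err ✓ (single-error assumption holds).
Step 4: error magnitude e = S_0/v_2 = S_0·∏_{j≠2}(α_2 − α_j) = 8·1 = 8 ≡ 8 (mod 11).
Step 5: correct position 2: c_2 = r_2 − e = 3 − 8 ≡ 6 (mod 11). Hence c = [9, 6, 1, 0, 3].
  Check: interpolating c through the α_i gives m(x) = 5 + 9·x (degree < 2) with m(α_i) = c_i for every i, so c is indeed a codeword.


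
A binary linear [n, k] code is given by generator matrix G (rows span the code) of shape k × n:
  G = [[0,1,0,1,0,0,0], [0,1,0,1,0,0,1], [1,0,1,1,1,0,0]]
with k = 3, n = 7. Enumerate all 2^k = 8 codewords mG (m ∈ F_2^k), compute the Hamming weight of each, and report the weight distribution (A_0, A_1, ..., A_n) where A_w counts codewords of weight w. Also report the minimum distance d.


Weight distribution: A_0 = 1, A_1 = 1, A_2 = 1, A_3 = 1, A_4 = 2, A_5 = 2. Minimum distance d = 1.

Enumerate all 2^3 = 8 messages m ∈ F_2^3.
For each, compute codeword c = mG in F_2^7, then tally its weight.
  m = 000 → c = 0000000, weight = 0.
  m = 100 → c = 0101000, weight = 2.
  m = 010 → c = 0101001, weight = 3.
  m = 110 → c = 0000001, weight = 1.
  m = 001 → c = 1011100, weight = 4.
  m = 101 → c = 1110100, weight = 4.
  m = 011 → c = 1110101, weight = 5.
  m = 111 → c = 1011101, weight = 5.
Tally weights:
  weight 0: 1 codewords.
  weight 1: 1 codewords.
  weight 2: 1 codewords.
  weight 3: 1 codewords.
  weight 4: 2 codewords.
  weight 5: 2 codewords.
Minimum distance d = smallest w > 0 with A_w > 0 = 1.
Sanity: Σ A_w = 8 = 2^3 = 8 ✓.


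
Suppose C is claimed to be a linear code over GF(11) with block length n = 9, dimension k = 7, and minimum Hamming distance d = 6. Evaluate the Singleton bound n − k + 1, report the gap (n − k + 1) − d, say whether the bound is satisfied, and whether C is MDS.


Singleton RHS = n − k + 1 = 3, slack = -3, bound violated (no such code; not MDS).

Singleton bound: d ≤ n − k + 1.
Here n = 9, k = 7, so n − k + 1 = 3.
Given d = 6, check d ≤ 3: NO.
Slack = (n − k + 1) − d = -3.
The slack is negative: d = 6 exceeds n − k + 1 = 3 by 3, so the Singleton bound is violated and no linear [9, 7, 6]_11 code can exist. In particular it is not MDS (MDS requires d = n − k + 1 exactly).
Description: the claimed parameters are [9, 7, 6]_11; such a code would be impossible (violates the Singleton bound).


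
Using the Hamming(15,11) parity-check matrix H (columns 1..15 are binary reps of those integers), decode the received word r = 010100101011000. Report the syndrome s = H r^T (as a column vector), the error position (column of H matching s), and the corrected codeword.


s = (1, 1, 1, 1)^T, error position = 15, corrected codeword c = 010100101011001

Compute s = H r^T mod 2 one row at a time:
  s_1 = 0 + 1 + 0 + 1 + 1 + 0 + 0 + 0 = 3 ≡ 1 (mod 2).
  s_2 = 1 + 0 + 0 + 1 + 1 + 0 + 0 + 0 = 3 ≡ 1 (mod 2).
  s_3 = 1 + 0 + 0 + 1 + 0 + 1 + 0 + 0 = 3 ≡ 1 (mod 2).
  s_4 = 0 + 0 + 0 + 1 + 1 + 1 + 0 + 0 = 3 ≡ 1 (mod 2).
s = (1, 1, 1, 1)^T — this equals column 15 of H (binary 1111), so error is at position 15.
Correct: flip bit 15 of r = 010100101011000 to get c = 010100101011001.


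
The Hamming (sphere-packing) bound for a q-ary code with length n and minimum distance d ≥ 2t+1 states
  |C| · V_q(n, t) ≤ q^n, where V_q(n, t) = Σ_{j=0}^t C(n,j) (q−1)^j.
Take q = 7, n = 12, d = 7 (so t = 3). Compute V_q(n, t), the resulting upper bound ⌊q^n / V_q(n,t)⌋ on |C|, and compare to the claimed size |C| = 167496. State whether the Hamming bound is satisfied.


V_q(n, t) = 49969, q^n = 13841287201, Hamming bound = 276997, |C| = 167496 ≤ bound (satisfied).

Step 1: Compute V_q(n, t) = Σ_{j=0}^3 C(n, j) (q−1)^j.
  j = 0: C(12,0)·(6)^0 = 1·1 = 1.
  j = 1: C(12,1)·(6)^1 = 12·6 = 72.
  j = 2: C(12,2)·(6)^2 = 66·36 = 2376.
  j = 3: C(12,3)·(6)^3 = 220·216 = 47520.
  V_q(n, t) = 1 + 72 + 2376 + 47520 = 49969.
Step 2: q^n = 7^12 = 13841287201.
Step 3: Hamming bound ⌊q^n / V_q(n,t)⌋ = ⌊13841287201/49969⌋ = 276997.
Step 4: Compare |C| = 167496 to 276997: satisfied.
The claimed |C| lies below the Hamming bound.


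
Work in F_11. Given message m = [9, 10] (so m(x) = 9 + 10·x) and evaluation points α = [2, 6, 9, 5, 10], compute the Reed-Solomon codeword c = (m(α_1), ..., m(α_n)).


c = [7, 3, 0, 4, 10]

Message polynomial: m(x) = 9 + 10·x (mod 11).
For each evaluation point α_i, compute m(α_i) mod 11:
  α_1 = 2: Horner steps 10 → 7, so m(2) = 7.
  α_2 = 6: Horner steps 10 → 3, so m(6) = 3.
  α_3 = 9: Horner steps 10 → 0, so m(9) = 0.
  α_4 = 5: Horner steps 10 → 4, so m(5) = 4.
  α_5 = 10: Horner steps 10 → 10, so m(10) = 10.
Codeword c = [7, 3, 0, 4, 10] ∈ F_11^5.


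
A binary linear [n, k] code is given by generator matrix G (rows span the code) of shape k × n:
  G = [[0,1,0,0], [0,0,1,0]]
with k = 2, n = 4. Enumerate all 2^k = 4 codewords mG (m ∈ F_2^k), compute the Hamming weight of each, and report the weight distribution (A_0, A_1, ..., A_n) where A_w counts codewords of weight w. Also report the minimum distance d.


Weight distribution: A_0 = 1, A_1 = 2, A_2 = 1. Minimum distance d = 1.

Enumerate all 2^2 = 4 messages m ∈ F_2^2.
For each, compute codeword c = mG in F_2^4, then tally its weight.
  m = 00 → c = 0000, weight = 0.
  m = 10 → c = 0100, weight = 1.
  m = 01 → c = 0010, weight = 1.
  m = 11 → c = 0110, weight = 2.
Tally weights:
  weight 0: 1 codewords.
  weight 1: 2 codewords.
  weight 2: 1 codewords.
Minimum distance d = smallest w > 0 with A_w > 0 = 1.
Sanity: Σ A_w = 4 = 2^2 = 4 ✓.


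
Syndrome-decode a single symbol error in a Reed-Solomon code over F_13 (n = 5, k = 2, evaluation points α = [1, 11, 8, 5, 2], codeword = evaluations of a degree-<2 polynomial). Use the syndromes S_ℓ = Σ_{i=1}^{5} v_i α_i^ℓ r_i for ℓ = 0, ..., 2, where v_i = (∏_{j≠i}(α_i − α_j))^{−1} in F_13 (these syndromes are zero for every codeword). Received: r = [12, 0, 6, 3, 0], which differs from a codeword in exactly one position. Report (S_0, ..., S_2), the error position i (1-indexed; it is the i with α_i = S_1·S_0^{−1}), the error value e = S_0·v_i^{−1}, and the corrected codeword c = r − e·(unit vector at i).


S = (7, 12, 2), error at position 2, error magnitude e = 4, c = [12, 9, 6, 3, 0].

Step 1: column multipliers v_i = (∏_{j≠i}(α_i − α_j))^{−1} mod 13.
  i = 1 (α = 1): (1−11)(1−8)(1−5)(1−2) = (−10)·(−7)·(−4)·(−1) = 280 ≡ 7, so v_1 = 7^{−1} = 2 (mod 13).
  i = 2 (α = 11): (11−1)(11−8)(11−5)(11−2) = 10·3·6·9 = 1620 ≡ 8, so v_2 = 8^{−1} = 5 (mod 13).
  i = 3 (α = 8): (8−1)(8−11)(8−5)(8−2) = 7·(−3)·3·6 = −378 ≡ 12, so v_3 = 12^{−1} = 12 (mod 13).
  i = 4 (α = 5): (5−1)(5−11)(5−8)(5−2) = 4·(−6)·(−3)·3 = 216 ≡ 8, so v_4 = 8^{−1} = 5 (mod 13).
  i = 5 (α = 2): (2−1)(2−11)(2−8)(2−5) = 1·(−9)·(−6)·(−3) = −162 ≡ 7, so v_5 = 7^{−1} = 2 (mod 13).
  v = [2, 5, 12, 5, 2].
Step 2: syndromes of r = [12, 0, 6, 3, 0] (all sums mod 13).
  S_0 = Σ v_i r_i = 2·12 + 5·0 + 12·6 + 5·3 + 2·0 = 111 ≡ 7.
  S_1 = Σ v_i α_i r_i = 2·1·12 + 5·11·0 + 12·8·6 + 5·5·3 + 2·2·0 = 675 ≡ 12.
  α_i^2 mod 13 = [1, 4, 12, 12, 4].
  S_2 = Σ v_i α_i^2 r_i = 2·1·12 + 5·4·0 + 12·12·6 + 5·12·3 + 2·4·0 = 1068 ≡ 2.
  S = (7, 12, 2) ≠ 0, so r is not a codeword (an error is present).
Step 3: locate the error. For a single error e at position i, S_ℓ = v_i·e·α_i^ℓ, so α_err = S_1/S_0.
  S_0^{−1} = 7^{−1} = 2 (mod 13), so α_err = 12·2 = 24 ≡ 11 = α_2. Error position i = 2.
  Consistency check: S_2/S_1 = 2·12 = 24 ≡ 11 = α_err ✓ (single-error assumption holds).
Step 4: error magnitude e = S_0/v_2 = S_0·∏_{j≠2}(α_2 − α_j) = 7·8 = 56 ≡ 4 (mod 13).
Step 5: correct position 2: c_2 = r_2 − e = 0 − 4 ≡ 9 (mod 13). Hence c = [12, 9, 6, 3, 0].
  Check: interpolating c through the α_i gives m(x) = 11 + 1·x (degree < 2) with m(α_i) = c_i for every i, so c is indeed a codeword.


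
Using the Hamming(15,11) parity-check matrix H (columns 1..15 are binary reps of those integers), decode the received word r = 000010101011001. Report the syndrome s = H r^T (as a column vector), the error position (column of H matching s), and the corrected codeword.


s = (0, 0, 1, 1)^T, error position = 3, corrected codeword c = 001010101011001

Compute s = H r^T mod 2 one row at a time:
  s_1 = 0 + 1 + 0 + 1 + 1 + 0 + 0 + 1 = 4 ≡ 0 (mod 2).
  s_2 = 0 + 1 + 0 + 1 + 1 + 0 + 0 + 1 = 4 ≡ 0 (mod 2).
  s_3 = 0 + 0 + 0 + 1 + 0 + 1 + 0 + 1 = 3 ≡ 1 (mod 2).
  s_4 = 0 + 0 + 1 + 1 + 1 + 1 + 0 + 1 = 5 ≡ 1 (mod 2).
s = (0, 0, 1, 1)^T — this equals column 3 of H (binary 0011), so error is at position 3.
Correct: flip bit 3 of r = 000010101011001 to get c = 001010101011001.


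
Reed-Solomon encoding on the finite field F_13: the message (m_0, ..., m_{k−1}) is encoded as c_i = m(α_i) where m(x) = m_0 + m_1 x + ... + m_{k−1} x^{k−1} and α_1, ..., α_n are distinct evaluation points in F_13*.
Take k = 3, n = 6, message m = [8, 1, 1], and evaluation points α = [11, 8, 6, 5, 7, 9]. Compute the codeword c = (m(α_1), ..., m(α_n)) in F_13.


c = [10, 2, 11, 12, 12, 7]

Message polynomial: m(x) = 8 + 1·x + 1·x^2 (mod 13).
For each evaluation point α_i, compute m(α_i) mod 13:
  α_1 = 11: Horner steps 1 → 12 → 10, so m(11) = 10.
  α_2 = 8: Horner steps 1 → 9 → 2, so m(8) = 2.
  α_3 = 6: Horner steps 1 → 7 → 11, so m(6) = 11.
  α_4 = 5: Horner steps 1 → 6 → 12, so m(5) = 12.
  α_5 = 7: Horner steps 1 → 8 → 12, so m(7) = 12.
  α_6 = 9: Horner steps 1 → 10 → 7, so m(9) = 7.
Codeword c = [10, 2, 11, 12, 12, 7] ∈ F_13^6.


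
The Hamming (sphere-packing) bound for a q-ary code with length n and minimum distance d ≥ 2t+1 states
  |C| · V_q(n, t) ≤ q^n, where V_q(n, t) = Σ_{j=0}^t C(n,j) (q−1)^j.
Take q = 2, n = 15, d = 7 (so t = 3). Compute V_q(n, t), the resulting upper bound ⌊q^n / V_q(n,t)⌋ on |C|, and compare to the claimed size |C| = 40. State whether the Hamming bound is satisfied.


V_q(n, t) = 576, q^n = 32768, Hamming bound = 56, |C| = 40 ≤ bound (satisfied).

Step 1: Compute V_q(n, t) = Σ_{j=0}^3 C(n, j) (q−1)^j.
  j = 0: C(15,0)·(1)^0 = 1·1 = 1.
  j = 1: C(15,1)·(1)^1 = 15·1 = 15.
  j = 2: C(15,2)·(1)^2 = 105·1 = 105.
  j = 3: C(15,3)·(1)^3 = 455·1 = 455.
  V_q(n, t) = 1 + 15 + 105 + 455 = 576.
Step 2: q^n = 2^15 = 32768.
Step 3: Hamming bound ⌊q^n / V_q(n,t)⌋ = ⌊32768/576⌋ = 56.
Step 4: Compare |C| = 40 to 56: satisfied.
The claimed |C| lies below the Hamming bound.


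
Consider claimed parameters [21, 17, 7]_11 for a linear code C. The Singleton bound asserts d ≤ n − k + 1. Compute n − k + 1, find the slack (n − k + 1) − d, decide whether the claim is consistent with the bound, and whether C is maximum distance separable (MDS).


Singleton RHS = n − k + 1 = 5, slack = -2, bound violated (no such code; not MDS).

Singleton bound: d ≤ n − k + 1.
Here n = 21, k = 17, so n − k + 1 = 5.
Given d = 7, check d ≤ 5: NO.
Slack = (n − k + 1) − d = -2.
The slack is negative: d = 7 exceeds n − k + 1 = 5 by 2, so the Singleton bound is violated and no linear [21, 17, 7]_11 code can exist. In particular it is not MDS (MDS requires d = n − k + 1 exactly).
Description: the claimed parameters are [21, 17, 7]_11; such a code would be impossible (violates the Singleton bound).


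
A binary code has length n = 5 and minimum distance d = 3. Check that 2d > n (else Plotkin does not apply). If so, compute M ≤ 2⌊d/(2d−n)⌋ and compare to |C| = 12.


Plotkin bound M ≤ 6; given |C| = 12 > bound (violated).

Check applicability: 2d = 6, n = 5.
2d − n = 1 > 0, so Plotkin applies.
Compute d/(2d−n) = 3/1 ≈ 3.0000.
⌊d/(2d−n)⌋ = 3.
Plotkin bound: M ≤ 2·3 = 6.
Given |C| = 12, check: VIOLATED.
This |C| is above the Plotkin bound, so no binary code with n = 5, d = 3 and 12 codewords exists.
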